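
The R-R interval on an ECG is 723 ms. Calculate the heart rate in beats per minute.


HR = 60 / RR_interval(s)
RR = 723 ms = 0.723 s
HR = 60 / 0.723 = 82.99 bpm


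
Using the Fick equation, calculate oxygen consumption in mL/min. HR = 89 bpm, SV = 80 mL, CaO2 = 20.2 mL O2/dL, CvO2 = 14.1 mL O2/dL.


CO = HR*SV = 89*80/1000 = 7.12 L/min
a-v O2 diff = 20.2 - 14.1 = 6.1 mL/dL
VO2 = CO * (CaO2-CvO2) * 10 dL/L
VO2 = 7.12 * 6.1 * 10
VO2 = 434.3 mL/min


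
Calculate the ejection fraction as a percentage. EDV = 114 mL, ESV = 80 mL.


SV = EDV - ESV = 114 - 80 = 34 mL
EF = SV/EDV * 100 = 34/114 * 100
EF = 29.82%


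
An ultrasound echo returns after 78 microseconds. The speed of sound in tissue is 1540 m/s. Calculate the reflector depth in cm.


depth = c * t / 2
t = 78 us = 7.8000e-05 s
depth = 1540 * 7.8000e-05 / 2
depth = 0.06006 m = 6.006 cm


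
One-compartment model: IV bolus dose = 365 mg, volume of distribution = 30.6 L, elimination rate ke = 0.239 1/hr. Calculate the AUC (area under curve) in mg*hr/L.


C0 = Dose/Vd = 365/30.6 = 11.9281 mg/L
AUC = C0/ke = 11.9281/0.239
AUC = 49.91 mg*hr/L


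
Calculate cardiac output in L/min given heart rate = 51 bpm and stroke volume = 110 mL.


CO = HR * SV
CO = 51 * 110 / 1000
CO = 5.61 L/min


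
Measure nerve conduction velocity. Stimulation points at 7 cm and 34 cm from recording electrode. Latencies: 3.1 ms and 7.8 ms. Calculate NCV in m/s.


Distance = (34 - 7) / 100 = 0.27 m
dt = (7.8 - 3.1) / 1000 = 0.0047 s
NCV = dist / dt = 57.45 m/s


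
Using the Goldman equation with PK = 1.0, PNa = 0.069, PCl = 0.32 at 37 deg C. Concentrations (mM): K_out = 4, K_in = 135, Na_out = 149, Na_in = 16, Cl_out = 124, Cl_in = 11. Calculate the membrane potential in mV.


Vm = (RT/F)*ln((PK*Ko + PNa*Nao + PCl*Cli)/(PK*Ki + PNa*Nai + PCl*Clo))
Numer = 17.801, Denom = 175.784
Vm = -61.2 mV


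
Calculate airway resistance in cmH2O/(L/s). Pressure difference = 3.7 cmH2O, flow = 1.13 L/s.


R = dP / flow
R = 3.7 / 1.13
R = 3.274 cmH2O/(L/s)


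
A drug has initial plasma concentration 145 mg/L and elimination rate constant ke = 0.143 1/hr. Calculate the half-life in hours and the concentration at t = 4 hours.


t_half = ln(2) / ke = 0.693147 / 0.143 = 4.847 hr
C(t) = C0 * exp(-ke*t) = 145 * exp(-0.143*4)
C(4) = 81.84 mg/L


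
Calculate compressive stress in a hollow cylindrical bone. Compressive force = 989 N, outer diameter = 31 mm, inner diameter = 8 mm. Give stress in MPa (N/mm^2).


A = pi*(r_o^2 - r_i^2)
r_o = 15.5 mm, r_i = 4 mm
A = 704.502 mm^2
sigma = F/A = 989 / 704.502
sigma = 1.404 MPa


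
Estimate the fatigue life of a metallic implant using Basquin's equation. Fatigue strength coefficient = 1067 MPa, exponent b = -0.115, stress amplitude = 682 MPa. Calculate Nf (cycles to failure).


sigma_a = sigma_f' * (2Nf)^b
2Nf = (sigma_a/sigma_f')^(1/b)
2Nf = (682/1067)^(1/-0.115)
2Nf = 49.007354
Nf = 24.5


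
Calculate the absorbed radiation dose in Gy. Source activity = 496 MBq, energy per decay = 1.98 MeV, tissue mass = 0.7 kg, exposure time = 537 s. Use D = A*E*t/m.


A = 496 MBq = 4.9600e+08 Bq
E = 1.98 MeV = 3.17196e-13 J
D = A*E*t/m = 4.9600e+08*3.17196e-13*537/0.7
D = 0.1207 Gy


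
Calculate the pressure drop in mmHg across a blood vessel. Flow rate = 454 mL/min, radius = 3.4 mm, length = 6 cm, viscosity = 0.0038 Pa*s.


dP = 8*mu*L*Q / (pi*r^4)
Q = 454 mL/min = 7.56667e-06 m^3/s
dP = 32.8749 Pa = 32.8749 / 133.322 mmHg = 0.2466 mmHg


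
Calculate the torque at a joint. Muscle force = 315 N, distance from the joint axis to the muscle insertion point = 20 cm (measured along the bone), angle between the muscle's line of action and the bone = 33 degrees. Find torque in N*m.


Torque = F * d * sin(theta)   (moment arm = d*sin(theta))
d = 20 cm = 0.2 m
Torque = 315 * 0.2 * sin(33)
Torque = 34.31 N*m


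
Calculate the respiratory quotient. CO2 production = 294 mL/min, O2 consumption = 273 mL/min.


RQ = VCO2 / VO2
RQ = 294 / 273
RQ = 1.077


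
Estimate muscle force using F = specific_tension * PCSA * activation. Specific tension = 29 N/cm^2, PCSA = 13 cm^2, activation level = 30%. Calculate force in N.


F = sigma * PCSA * activation
F = 29 * 13 * 0.3
F = 113.1 N


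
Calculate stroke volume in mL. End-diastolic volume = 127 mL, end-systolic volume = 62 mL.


SV = EDV - ESV
SV = 127 - 62
SV = 65 mL


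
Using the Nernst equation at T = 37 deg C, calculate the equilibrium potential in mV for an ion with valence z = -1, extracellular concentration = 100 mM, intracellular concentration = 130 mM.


E = (RT/(zF)) * ln(C_out/C_in)
T = 37 + 273.15 = 310.15 K
E = (8.314 * 310.15 / (-1 * 96485)) * ln(100/130)
E = 7.012 mV


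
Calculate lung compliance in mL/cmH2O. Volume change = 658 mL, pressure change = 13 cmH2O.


C = dV / dP
C = 658 / 13
C = 50.62 mL/cmH2O


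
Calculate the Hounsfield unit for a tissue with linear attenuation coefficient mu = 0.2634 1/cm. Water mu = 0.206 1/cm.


HU = ((mu_tissue - mu_water) / mu_water) * 1000
HU = ((0.2634 - 0.206) / 0.206) * 1000
HU = 278.6


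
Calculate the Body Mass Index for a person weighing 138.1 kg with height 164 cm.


BMI = weight / height^2
height = 164 cm = 1.64 m
BMI = 138.1 / 1.64^2
BMI = 51.35 kg/m^2


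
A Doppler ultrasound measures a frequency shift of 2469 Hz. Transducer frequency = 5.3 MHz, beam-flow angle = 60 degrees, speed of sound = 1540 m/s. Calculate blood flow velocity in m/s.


v = fd * c / (2 * f0 * cos(theta))
v = 2469 * 1540 / (2 * 5.3000e+06 * cos(60))
v = 0.7174 m/s


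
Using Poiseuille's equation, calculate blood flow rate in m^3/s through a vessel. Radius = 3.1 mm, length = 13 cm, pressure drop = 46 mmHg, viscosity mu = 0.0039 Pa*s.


Q = pi*r^4*dP / (8*mu*L)
r = 0.0031 m, L = 0.13 m
dP = 46 mmHg = 6132.812 Pa
Q = 4.3869e-04 m^3/s


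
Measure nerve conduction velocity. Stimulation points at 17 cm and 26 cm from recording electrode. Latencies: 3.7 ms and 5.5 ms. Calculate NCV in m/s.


Distance = (26 - 17) / 100 = 0.09 m
dt = (5.5 - 3.7) / 1000 = 0.0018 s
NCV = dist / dt = 50 m/s


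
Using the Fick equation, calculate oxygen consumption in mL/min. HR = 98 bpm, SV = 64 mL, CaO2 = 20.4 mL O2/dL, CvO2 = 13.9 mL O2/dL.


CO = HR*SV = 98*64/1000 = 6.272 L/min
a-v O2 diff = 20.4 - 13.9 = 6.5 mL/dL
VO2 = CO * (CaO2-CvO2) * 10 dL/L
VO2 = 6.272 * 6.5 * 10
VO2 = 407.7 mL/min


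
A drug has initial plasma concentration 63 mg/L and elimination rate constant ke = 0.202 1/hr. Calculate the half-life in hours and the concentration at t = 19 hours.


t_half = ln(2) / ke = 0.693147 / 0.202 = 3.431 hr
C(t) = C0 * exp(-ke*t) = 63 * exp(-0.202*19)
C(19) = 1.357 mg/L


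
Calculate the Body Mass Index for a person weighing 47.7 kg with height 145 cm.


BMI = weight / height^2
height = 145 cm = 1.45 m
BMI = 47.7 / 1.45^2
BMI = 22.69 kg/m^2


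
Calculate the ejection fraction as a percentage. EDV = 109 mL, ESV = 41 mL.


SV = EDV - ESV = 109 - 41 = 68 mL
EF = SV/EDV * 100 = 68/109 * 100
EF = 62.39%


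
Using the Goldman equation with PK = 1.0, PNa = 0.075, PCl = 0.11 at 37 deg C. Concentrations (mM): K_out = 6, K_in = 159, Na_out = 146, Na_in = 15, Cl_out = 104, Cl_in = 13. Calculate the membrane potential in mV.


Vm = (RT/F)*ln((PK*Ko + PNa*Nao + PCl*Cli)/(PK*Ki + PNa*Nai + PCl*Clo))
Numer = 18.38, Denom = 171.565
Vm = -59.7 mV


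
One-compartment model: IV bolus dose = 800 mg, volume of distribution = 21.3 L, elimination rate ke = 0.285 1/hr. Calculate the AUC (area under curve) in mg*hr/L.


C0 = Dose/Vd = 800/21.3 = 37.5587 mg/L
AUC = C0/ke = 37.5587/0.285
AUC = 131.8 mg*hr/L


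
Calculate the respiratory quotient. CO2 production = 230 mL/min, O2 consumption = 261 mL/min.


RQ = VCO2 / VO2
RQ = 230 / 261
RQ = 0.8812


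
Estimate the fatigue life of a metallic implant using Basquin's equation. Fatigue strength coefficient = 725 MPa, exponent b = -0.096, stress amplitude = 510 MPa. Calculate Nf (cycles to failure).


sigma_a = sigma_f' * (2Nf)^b
2Nf = (sigma_a/sigma_f')^(1/b)
2Nf = (510/725)^(1/-0.096)
2Nf = 39.023981
Nf = 19.51


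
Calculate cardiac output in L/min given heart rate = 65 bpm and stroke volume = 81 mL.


CO = HR * SV
CO = 65 * 81 / 1000
CO = 5.265 L/min


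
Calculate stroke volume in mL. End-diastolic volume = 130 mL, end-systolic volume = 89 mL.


SV = EDV - ESV
SV = 130 - 89
SV = 41 mL


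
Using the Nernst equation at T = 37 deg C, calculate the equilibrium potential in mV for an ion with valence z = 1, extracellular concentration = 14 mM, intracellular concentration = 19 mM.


E = (RT/(zF)) * ln(C_out/C_in)
T = 37 + 273.15 = 310.15 K
E = (8.314 * 310.15 / (1 * 96485)) * ln(14/19)
E = -8.161 mV


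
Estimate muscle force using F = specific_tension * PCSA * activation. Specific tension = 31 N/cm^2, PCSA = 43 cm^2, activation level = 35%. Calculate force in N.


F = sigma * PCSA * activation
F = 31 * 43 * 0.35
F = 466.5 N


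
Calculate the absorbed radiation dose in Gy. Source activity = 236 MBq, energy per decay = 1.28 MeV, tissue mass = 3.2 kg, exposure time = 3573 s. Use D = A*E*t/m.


A = 236 MBq = 2.3600e+08 Bq
E = 1.28 MeV = 2.05056e-13 J
D = A*E*t/m = 2.3600e+08*2.05056e-13*3573/3.2
D = 0.05403 Gy


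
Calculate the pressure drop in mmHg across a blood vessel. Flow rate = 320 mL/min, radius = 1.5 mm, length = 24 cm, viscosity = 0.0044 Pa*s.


dP = 8*mu*L*Q / (pi*r^4)
Q = 320 mL/min = 5.33333e-06 m^3/s
dP = 2832.94 Pa = 2832.94 / 133.322 mmHg = 21.25 mmHg


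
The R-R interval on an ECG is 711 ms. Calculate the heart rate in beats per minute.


HR = 60 / RR_interval(s)
RR = 711 ms = 0.711 s
HR = 60 / 0.711 = 84.39 bpm


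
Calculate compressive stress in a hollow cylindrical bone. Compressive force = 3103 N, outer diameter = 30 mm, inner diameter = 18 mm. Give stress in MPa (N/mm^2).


A = pi*(r_o^2 - r_i^2)
r_o = 15 mm, r_i = 9 mm
A = 452.389 mm^2
sigma = F/A = 3103 / 452.389
sigma = 6.859 MPa


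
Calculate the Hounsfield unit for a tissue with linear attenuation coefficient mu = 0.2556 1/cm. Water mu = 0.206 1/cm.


HU = ((mu_tissue - mu_water) / mu_water) * 1000
HU = ((0.2556 - 0.206) / 0.206) * 1000
HU = 240.8


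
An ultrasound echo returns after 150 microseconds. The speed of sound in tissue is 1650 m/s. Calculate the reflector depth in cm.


depth = c * t / 2
t = 150 us = 1.5000e-04 s
depth = 1650 * 1.5000e-04 / 2
depth = 0.12375 m = 12.375 cm


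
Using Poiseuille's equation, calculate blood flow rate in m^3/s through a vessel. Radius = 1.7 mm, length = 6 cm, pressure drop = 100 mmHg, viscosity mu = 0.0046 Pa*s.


Q = pi*r^4*dP / (8*mu*L)
r = 0.0017 m, L = 0.06 m
dP = 100 mmHg = 13332.2 Pa
Q = 1.5843e-04 m^3/s


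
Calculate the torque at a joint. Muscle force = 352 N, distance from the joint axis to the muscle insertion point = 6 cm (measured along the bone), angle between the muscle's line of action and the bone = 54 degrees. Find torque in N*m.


Torque = F * d * sin(theta)   (moment arm = d*sin(theta))
d = 6 cm = 0.06 m
Torque = 352 * 0.06 * sin(54)
Torque = 17.09 N*m


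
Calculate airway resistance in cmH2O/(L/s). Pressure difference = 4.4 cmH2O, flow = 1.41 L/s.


R = dP / flow
R = 4.4 / 1.41
R = 3.121 cmH2O/(L/s)


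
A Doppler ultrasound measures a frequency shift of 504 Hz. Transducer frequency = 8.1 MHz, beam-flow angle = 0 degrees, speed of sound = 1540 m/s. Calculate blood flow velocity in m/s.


v = fd * c / (2 * f0 * cos(theta))
v = 504 * 1540 / (2 * 8.1000e+06 * cos(0))
v = 0.04791 m/s


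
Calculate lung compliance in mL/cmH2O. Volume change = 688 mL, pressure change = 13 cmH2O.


C = dV / dP
C = 688 / 13
C = 52.92 mL/cmH2O


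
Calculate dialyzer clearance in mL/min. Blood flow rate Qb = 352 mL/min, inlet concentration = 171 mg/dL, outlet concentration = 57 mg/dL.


K = Qb * (Cb_in - Cb_out) / Cb_in
K = 352 * (171 - 57) / 171
K = 234.7 mL/min


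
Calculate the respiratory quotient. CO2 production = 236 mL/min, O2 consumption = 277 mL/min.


RQ = VCO2 / VO2
RQ = 236 / 277
RQ = 0.852


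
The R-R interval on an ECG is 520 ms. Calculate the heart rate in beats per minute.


HR = 60 / RR_interval(s)
RR = 520 ms = 0.52 s
HR = 60 / 0.52 = 115.4 bpm


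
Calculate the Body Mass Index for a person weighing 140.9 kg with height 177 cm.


BMI = weight / height^2
height = 177 cm = 1.77 m
BMI = 140.9 / 1.77^2
BMI = 44.97 kg/m^2


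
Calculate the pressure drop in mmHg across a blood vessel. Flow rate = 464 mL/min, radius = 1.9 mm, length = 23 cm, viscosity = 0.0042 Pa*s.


dP = 8*mu*L*Q / (pi*r^4)
Q = 464 mL/min = 7.73333e-06 m^3/s
dP = 1459.72 Pa = 1459.72 / 133.322 mmHg = 10.95 mmHg


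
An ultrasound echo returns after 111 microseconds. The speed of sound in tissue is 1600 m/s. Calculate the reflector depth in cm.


depth = c * t / 2
t = 111 us = 1.1100e-04 s
depth = 1600 * 1.1100e-04 / 2
depth = 0.0888 m = 8.88 cm


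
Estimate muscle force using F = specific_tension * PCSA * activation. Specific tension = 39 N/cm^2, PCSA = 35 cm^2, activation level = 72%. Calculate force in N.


F = sigma * PCSA * activation
F = 39 * 35 * 0.72
F = 982.8 N


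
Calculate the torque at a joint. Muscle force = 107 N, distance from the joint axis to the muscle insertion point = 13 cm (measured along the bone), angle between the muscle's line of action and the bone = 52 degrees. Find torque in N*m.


Torque = F * d * sin(theta)   (moment arm = d*sin(theta))
d = 13 cm = 0.13 m
Torque = 107 * 0.13 * sin(52)
Torque = 10.96 N*m


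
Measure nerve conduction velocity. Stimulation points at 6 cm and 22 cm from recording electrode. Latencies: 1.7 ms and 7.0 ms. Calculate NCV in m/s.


Distance = (22 - 6) / 100 = 0.16 m
dt = (7.0 - 1.7) / 1000 = 0.0053 s
NCV = dist / dt = 30.19 m/s


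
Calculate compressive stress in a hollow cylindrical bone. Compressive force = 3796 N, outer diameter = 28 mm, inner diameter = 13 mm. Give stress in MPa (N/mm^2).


A = pi*(r_o^2 - r_i^2)
r_o = 14 mm, r_i = 6.5 mm
A = 483.02 mm^2
sigma = F/A = 3796 / 483.02
sigma = 7.859 MPa


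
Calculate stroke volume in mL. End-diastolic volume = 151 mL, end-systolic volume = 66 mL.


SV = EDV - ESV
SV = 151 - 66
SV = 85 mL


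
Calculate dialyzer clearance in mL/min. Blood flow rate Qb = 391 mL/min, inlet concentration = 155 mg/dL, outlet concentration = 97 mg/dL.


K = Qb * (Cb_in - Cb_out) / Cb_in
K = 391 * (155 - 97) / 155
K = 146.3 mL/min


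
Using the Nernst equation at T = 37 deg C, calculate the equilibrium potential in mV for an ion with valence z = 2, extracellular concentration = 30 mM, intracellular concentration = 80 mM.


E = (RT/(zF)) * ln(C_out/C_in)
T = 37 + 273.15 = 310.15 K
E = (8.314 * 310.15 / (2 * 96485)) * ln(30/80)
E = -13.11 mV


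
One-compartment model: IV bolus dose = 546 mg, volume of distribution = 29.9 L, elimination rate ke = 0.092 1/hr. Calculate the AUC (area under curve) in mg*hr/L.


C0 = Dose/Vd = 546/29.9 = 18.2609 mg/L
AUC = C0/ke = 18.2609/0.092
AUC = 198.5 mg*hr/L


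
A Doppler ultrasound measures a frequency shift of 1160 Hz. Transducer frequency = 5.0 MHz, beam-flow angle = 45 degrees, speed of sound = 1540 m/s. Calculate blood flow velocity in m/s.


v = fd * c / (2 * f0 * cos(theta))
v = 1160 * 1540 / (2 * 5.0000e+06 * cos(45))
v = 0.2526 m/s


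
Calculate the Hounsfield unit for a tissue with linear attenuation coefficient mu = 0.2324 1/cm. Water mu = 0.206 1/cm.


HU = ((mu_tissue - mu_water) / mu_water) * 1000
HU = ((0.2324 - 0.206) / 0.206) * 1000
HU = 128.2


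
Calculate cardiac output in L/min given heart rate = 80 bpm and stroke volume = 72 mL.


CO = HR * SV
CO = 80 * 72 / 1000
CO = 5.76 L/min


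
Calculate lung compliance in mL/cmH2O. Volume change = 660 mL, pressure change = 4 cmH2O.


C = dV / dP
C = 660 / 4
C = 165 mL/cmH2O


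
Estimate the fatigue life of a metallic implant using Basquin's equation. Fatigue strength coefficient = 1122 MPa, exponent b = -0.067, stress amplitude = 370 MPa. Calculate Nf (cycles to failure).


sigma_a = sigma_f' * (2Nf)^b
2Nf = (sigma_a/sigma_f')^(1/b)
2Nf = (370/1122)^(1/-0.067)
2Nf = 15520740
Nf = 7.7604e+06


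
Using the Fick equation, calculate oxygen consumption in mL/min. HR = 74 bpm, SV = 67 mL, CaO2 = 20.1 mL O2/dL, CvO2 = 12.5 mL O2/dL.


CO = HR*SV = 74*67/1000 = 4.958 L/min
a-v O2 diff = 20.1 - 12.5 = 7.6 mL/dL
VO2 = CO * (CaO2-CvO2) * 10 dL/L
VO2 = 4.958 * 7.6 * 10
VO2 = 376.8 mL/min


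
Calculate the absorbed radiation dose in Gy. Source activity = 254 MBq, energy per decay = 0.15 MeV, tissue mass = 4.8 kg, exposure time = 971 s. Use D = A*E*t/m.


A = 254 MBq = 2.5400e+08 Bq
E = 0.15 MeV = 2.403e-14 J
D = A*E*t/m = 2.5400e+08*2.403e-14*971/4.8
D = 0.001235 Gy


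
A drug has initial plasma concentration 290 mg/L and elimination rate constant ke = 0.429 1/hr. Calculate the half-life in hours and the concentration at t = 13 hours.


t_half = ln(2) / ke = 0.693147 / 0.429 = 1.616 hr
C(t) = C0 * exp(-ke*t) = 290 * exp(-0.429*13)
C(13) = 1.097 mg/L


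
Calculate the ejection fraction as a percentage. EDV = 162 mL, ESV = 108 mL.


SV = EDV - ESV = 162 - 108 = 54 mL
EF = SV/EDV * 100 = 54/162 * 100
EF = 33.33%


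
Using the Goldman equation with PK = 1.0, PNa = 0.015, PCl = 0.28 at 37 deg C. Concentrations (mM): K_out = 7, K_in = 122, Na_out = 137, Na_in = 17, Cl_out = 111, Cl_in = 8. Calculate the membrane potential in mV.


Vm = (RT/F)*ln((PK*Ko + PNa*Nao + PCl*Cli)/(PK*Ki + PNa*Nai + PCl*Clo))
Numer = 11.295, Denom = 153.335
Vm = -69.71 mV


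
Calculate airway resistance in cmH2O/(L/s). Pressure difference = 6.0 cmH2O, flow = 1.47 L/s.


R = dP / flow
R = 6.0 / 1.47
R = 4.082 cmH2O/(L/s)


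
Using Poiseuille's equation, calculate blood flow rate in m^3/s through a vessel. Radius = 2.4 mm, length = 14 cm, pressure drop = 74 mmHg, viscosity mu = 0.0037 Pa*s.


Q = pi*r^4*dP / (8*mu*L)
r = 0.0024 m, L = 0.14 m
dP = 74 mmHg = 9865.828 Pa
Q = 2.4815e-04 m^3/s


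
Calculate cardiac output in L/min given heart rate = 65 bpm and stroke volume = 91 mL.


CO = HR * SV
CO = 65 * 91 / 1000
CO = 5.915 L/min


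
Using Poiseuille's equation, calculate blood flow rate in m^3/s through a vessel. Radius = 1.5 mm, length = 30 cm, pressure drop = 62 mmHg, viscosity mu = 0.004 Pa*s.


Q = pi*r^4*dP / (8*mu*L)
r = 0.0015 m, L = 0.3 m
dP = 62 mmHg = 8265.964 Pa
Q = 1.3694e-05 m^3/s


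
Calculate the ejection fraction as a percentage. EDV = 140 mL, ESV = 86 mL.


SV = EDV - ESV = 140 - 86 = 54 mL
EF = SV/EDV * 100 = 54/140 * 100
EF = 38.57%


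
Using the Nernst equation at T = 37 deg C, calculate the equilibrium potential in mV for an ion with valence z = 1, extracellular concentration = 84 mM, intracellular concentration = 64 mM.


E = (RT/(zF)) * ln(C_out/C_in)
T = 37 + 273.15 = 310.15 K
E = (8.314 * 310.15 / (1 * 96485)) * ln(84/64)
E = 7.268 mV


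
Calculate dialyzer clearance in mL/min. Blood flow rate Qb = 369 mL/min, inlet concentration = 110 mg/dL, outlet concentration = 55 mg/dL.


K = Qb * (Cb_in - Cb_out) / Cb_in
K = 369 * (110 - 55) / 110
K = 184.5 mL/min


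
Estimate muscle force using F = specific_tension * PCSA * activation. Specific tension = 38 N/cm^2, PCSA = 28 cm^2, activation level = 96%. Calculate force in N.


F = sigma * PCSA * activation
F = 38 * 28 * 0.96
F = 1021 N


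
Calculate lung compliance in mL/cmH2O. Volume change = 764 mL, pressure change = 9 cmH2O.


C = dV / dP
C = 764 / 9
C = 84.89 mL/cmH2O


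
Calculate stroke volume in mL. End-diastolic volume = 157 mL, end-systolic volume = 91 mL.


SV = EDV - ESV
SV = 157 - 91
SV = 66 mL


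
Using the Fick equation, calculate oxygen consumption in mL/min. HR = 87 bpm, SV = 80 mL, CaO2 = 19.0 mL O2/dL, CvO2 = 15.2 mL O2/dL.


CO = HR*SV = 87*80/1000 = 6.96 L/min
a-v O2 diff = 19.0 - 15.2 = 3.8 mL/dL
VO2 = CO * (CaO2-CvO2) * 10 dL/L
VO2 = 6.96 * 3.8 * 10
VO2 = 264.5 mL/min


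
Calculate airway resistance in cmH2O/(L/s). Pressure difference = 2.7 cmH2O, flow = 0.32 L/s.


R = dP / flow
R = 2.7 / 0.32
R = 8.438 cmH2O/(L/s)


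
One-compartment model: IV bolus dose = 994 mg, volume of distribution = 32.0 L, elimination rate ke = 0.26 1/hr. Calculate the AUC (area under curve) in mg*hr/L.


C0 = Dose/Vd = 994/32.0 = 31.0625 mg/L
AUC = C0/ke = 31.0625/0.26
AUC = 119.5 mg*hr/L


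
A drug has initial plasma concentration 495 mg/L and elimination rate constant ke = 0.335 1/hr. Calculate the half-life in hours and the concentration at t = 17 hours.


t_half = ln(2) / ke = 0.693147 / 0.335 = 2.069 hr
C(t) = C0 * exp(-ke*t) = 495 * exp(-0.335*17)
C(17) = 1.665 mg/L


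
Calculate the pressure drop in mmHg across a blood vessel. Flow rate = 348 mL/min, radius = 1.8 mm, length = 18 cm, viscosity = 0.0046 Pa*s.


dP = 8*mu*L*Q / (pi*r^4)
Q = 348 mL/min = 5.8e-06 m^3/s
dP = 1164.95 Pa = 1164.95 / 133.322 mmHg = 8.738 mmHg


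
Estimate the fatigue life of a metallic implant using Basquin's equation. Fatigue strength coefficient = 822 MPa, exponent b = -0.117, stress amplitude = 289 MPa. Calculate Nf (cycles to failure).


sigma_a = sigma_f' * (2Nf)^b
2Nf = (sigma_a/sigma_f')^(1/b)
2Nf = (289/822)^(1/-0.117)
2Nf = 7587.8623
Nf = 3794


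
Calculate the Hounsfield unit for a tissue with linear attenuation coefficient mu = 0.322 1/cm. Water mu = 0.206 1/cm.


HU = ((mu_tissue - mu_water) / mu_water) * 1000
HU = ((0.322 - 0.206) / 0.206) * 1000
HU = 563.1


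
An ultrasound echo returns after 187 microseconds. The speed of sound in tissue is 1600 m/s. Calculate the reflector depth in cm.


depth = c * t / 2
t = 187 us = 1.8700e-04 s
depth = 1600 * 1.8700e-04 / 2
depth = 0.1496 m = 14.96 cm


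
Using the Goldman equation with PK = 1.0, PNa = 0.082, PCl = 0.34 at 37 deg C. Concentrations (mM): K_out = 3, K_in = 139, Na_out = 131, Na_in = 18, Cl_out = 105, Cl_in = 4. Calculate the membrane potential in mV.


Vm = (RT/F)*ln((PK*Ko + PNa*Nao + PCl*Cli)/(PK*Ki + PNa*Nai + PCl*Clo))
Numer = 15.102, Denom = 176.176
Vm = -65.65 mV


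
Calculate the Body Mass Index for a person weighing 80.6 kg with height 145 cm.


BMI = weight / height^2
height = 145 cm = 1.45 m
BMI = 80.6 / 1.45^2
BMI = 38.34 kg/m^2


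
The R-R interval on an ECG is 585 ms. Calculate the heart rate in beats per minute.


HR = 60 / RR_interval(s)
RR = 585 ms = 0.585 s
HR = 60 / 0.585 = 102.6 bpm


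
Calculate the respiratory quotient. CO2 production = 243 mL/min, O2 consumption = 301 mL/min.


RQ = VCO2 / VO2
RQ = 243 / 301
RQ = 0.8073


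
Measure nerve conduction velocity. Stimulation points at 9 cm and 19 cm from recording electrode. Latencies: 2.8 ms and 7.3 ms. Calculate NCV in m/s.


Distance = (19 - 9) / 100 = 0.1 m
dt = (7.3 - 2.8) / 1000 = 0.0045 s
NCV = dist / dt = 22.22 m/s


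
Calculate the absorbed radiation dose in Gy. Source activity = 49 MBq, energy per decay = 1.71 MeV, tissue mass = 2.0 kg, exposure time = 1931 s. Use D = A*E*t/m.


A = 49 MBq = 4.9000e+07 Bq
E = 1.71 MeV = 2.73942e-13 J
D = A*E*t/m = 4.9000e+07*2.73942e-13*1931/2.0
D = 0.01296 Gy


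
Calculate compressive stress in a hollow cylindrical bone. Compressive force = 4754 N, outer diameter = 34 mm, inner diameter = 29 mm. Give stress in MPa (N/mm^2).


A = pi*(r_o^2 - r_i^2)
r_o = 17 mm, r_i = 14.5 mm
A = 247.4 mm^2
sigma = F/A = 4754 / 247.4
sigma = 19.22 MPa


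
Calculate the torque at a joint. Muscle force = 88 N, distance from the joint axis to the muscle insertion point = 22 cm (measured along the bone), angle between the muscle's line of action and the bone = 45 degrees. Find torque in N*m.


Torque = F * d * sin(theta)   (moment arm = d*sin(theta))
d = 22 cm = 0.22 m
Torque = 88 * 0.22 * sin(45)
Torque = 13.69 N*m


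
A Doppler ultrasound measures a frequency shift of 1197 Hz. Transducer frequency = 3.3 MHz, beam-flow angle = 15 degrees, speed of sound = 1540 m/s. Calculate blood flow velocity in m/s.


v = fd * c / (2 * f0 * cos(theta))
v = 1197 * 1540 / (2 * 3.3000e+06 * cos(15))
v = 0.2892 m/s


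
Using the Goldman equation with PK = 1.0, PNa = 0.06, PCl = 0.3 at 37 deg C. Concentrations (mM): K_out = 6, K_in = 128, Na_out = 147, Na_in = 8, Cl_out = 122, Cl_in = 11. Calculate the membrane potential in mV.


Vm = (RT/F)*ln((PK*Ko + PNa*Nao + PCl*Cli)/(PK*Ki + PNa*Nai + PCl*Clo))
Numer = 18.12, Denom = 165.08
Vm = -59.05 mV


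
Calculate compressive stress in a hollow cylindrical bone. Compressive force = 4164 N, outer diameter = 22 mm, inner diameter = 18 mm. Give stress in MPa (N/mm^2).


A = pi*(r_o^2 - r_i^2)
r_o = 11 mm, r_i = 9 mm
A = 125.664 mm^2
sigma = F/A = 4164 / 125.664
sigma = 33.14 MPa


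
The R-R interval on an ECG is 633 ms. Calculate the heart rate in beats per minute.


HR = 60 / RR_interval(s)
RR = 633 ms = 0.633 s
HR = 60 / 0.633 = 94.79 bpm


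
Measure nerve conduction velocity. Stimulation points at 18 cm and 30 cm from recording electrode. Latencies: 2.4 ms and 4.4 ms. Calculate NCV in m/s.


Distance = (30 - 18) / 100 = 0.12 m
dt = (4.4 - 2.4) / 1000 = 0.002 s
NCV = dist / dt = 60 m/s


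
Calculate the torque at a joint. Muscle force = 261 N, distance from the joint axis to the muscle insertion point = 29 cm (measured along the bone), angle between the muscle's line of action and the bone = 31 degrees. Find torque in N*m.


Torque = F * d * sin(theta)   (moment arm = d*sin(theta))
d = 29 cm = 0.29 m
Torque = 261 * 0.29 * sin(31)
Torque = 38.98 N*m


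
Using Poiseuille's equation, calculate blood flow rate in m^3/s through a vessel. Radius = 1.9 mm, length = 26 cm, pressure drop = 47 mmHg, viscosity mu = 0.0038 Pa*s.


Q = pi*r^4*dP / (8*mu*L)
r = 0.0019 m, L = 0.26 m
dP = 47 mmHg = 6266.134 Pa
Q = 3.2458e-05 m^3/s


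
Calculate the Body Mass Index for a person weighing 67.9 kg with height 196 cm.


BMI = weight / height^2
height = 196 cm = 1.96 m
BMI = 67.9 / 1.96^2
BMI = 17.67 kg/m^2


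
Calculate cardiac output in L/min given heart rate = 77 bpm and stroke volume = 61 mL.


CO = HR * SV
CO = 77 * 61 / 1000
CO = 4.697 L/min


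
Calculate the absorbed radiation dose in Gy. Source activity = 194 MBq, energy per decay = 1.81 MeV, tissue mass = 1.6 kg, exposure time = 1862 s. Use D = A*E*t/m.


A = 194 MBq = 1.9400e+08 Bq
E = 1.81 MeV = 2.89962e-13 J
D = A*E*t/m = 1.9400e+08*2.89962e-13*1862/1.6
D = 0.06546 Gy


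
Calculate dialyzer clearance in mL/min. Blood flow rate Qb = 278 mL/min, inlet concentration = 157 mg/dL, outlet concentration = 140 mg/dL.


K = Qb * (Cb_in - Cb_out) / Cb_in
K = 278 * (157 - 140) / 157
K = 30.1 mL/min


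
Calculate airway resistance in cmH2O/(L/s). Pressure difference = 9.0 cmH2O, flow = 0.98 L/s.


R = dP / flow
R = 9.0 / 0.98
R = 9.184 cmH2O/(L/s)


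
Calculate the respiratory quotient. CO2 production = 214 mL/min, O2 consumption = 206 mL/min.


RQ = VCO2 / VO2
RQ = 214 / 206
RQ = 1.039


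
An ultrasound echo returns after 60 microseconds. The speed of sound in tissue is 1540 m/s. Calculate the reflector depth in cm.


depth = c * t / 2
t = 60 us = 6.0000e-05 s
depth = 1540 * 6.0000e-05 / 2
depth = 0.0462 m = 4.62 cm


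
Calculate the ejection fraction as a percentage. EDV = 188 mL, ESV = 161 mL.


SV = EDV - ESV = 188 - 161 = 27 mL
EF = SV/EDV * 100 = 27/188 * 100
EF = 14.36%


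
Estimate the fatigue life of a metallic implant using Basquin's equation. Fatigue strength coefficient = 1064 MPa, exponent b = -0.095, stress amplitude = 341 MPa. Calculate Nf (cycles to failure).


sigma_a = sigma_f' * (2Nf)^b
2Nf = (sigma_a/sigma_f')^(1/b)
2Nf = (341/1064)^(1/-0.095)
2Nf = 159210.26
Nf = 7.961e+04


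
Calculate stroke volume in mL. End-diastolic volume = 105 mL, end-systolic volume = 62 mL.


SV = EDV - ESV
SV = 105 - 62
SV = 43 mL


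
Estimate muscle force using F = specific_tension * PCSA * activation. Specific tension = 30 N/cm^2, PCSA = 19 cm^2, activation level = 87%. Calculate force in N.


F = sigma * PCSA * activation
F = 30 * 19 * 0.87
F = 495.9 N


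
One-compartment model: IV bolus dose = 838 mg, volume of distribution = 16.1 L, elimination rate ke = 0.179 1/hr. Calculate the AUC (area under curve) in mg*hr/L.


C0 = Dose/Vd = 838/16.1 = 52.0497 mg/L
AUC = C0/ke = 52.0497/0.179
AUC = 290.8 mg*hr/L


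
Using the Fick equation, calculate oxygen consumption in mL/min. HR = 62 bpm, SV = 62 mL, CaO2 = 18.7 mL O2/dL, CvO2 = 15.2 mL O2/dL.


CO = HR*SV = 62*62/1000 = 3.844 L/min
a-v O2 diff = 18.7 - 15.2 = 3.5 mL/dL
VO2 = CO * (CaO2-CvO2) * 10 dL/L
VO2 = 3.844 * 3.5 * 10
VO2 = 134.5 mL/min


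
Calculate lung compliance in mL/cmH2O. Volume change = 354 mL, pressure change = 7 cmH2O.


C = dV / dP
C = 354 / 7
C = 50.57 mL/cmH2O


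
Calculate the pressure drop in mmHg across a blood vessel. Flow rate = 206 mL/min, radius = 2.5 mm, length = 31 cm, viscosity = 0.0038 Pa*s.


dP = 8*mu*L*Q / (pi*r^4)
Q = 206 mL/min = 3.43333e-06 m^3/s
dP = 263.658 Pa = 263.658 / 133.322 mmHg = 1.978 mmHg


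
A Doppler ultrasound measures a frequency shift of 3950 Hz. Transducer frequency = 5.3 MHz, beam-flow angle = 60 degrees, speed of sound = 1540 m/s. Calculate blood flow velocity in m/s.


v = fd * c / (2 * f0 * cos(theta))
v = 3950 * 1540 / (2 * 5.3000e+06 * cos(60))
v = 1.148 m/s


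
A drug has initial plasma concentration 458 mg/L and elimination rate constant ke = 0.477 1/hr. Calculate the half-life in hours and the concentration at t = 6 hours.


t_half = ln(2) / ke = 0.693147 / 0.477 = 1.453 hr
C(t) = C0 * exp(-ke*t) = 458 * exp(-0.477*6)
C(6) = 26.18 mg/L


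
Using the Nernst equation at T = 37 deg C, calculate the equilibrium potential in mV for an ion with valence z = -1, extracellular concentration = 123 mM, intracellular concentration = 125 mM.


E = (RT/(zF)) * ln(C_out/C_in)
T = 37 + 273.15 = 310.15 K
E = (8.314 * 310.15 / (-1 * 96485)) * ln(123/125)
E = 0.4311 mV


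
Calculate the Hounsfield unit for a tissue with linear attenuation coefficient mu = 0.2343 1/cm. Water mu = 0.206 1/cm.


HU = ((mu_tissue - mu_water) / mu_water) * 1000
HU = ((0.2343 - 0.206) / 0.206) * 1000
HU = 137.4


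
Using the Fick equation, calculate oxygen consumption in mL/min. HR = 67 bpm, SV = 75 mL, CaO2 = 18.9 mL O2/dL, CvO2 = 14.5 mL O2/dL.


CO = HR*SV = 67*75/1000 = 5.025 L/min
a-v O2 diff = 18.9 - 14.5 = 4.4 mL/dL
VO2 = CO * (CaO2-CvO2) * 10 dL/L
VO2 = 5.025 * 4.4 * 10
VO2 = 221.1 mL/min


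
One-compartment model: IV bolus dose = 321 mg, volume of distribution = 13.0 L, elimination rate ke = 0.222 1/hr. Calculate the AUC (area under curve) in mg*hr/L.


C0 = Dose/Vd = 321/13.0 = 24.6923 mg/L
AUC = C0/ke = 24.6923/0.222
AUC = 111.2 mg*hr/L


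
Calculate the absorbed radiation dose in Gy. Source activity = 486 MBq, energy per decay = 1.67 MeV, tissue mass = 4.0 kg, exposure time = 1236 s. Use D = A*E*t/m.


A = 486 MBq = 4.8600e+08 Bq
E = 1.67 MeV = 2.67534e-13 J
D = A*E*t/m = 4.8600e+08*2.67534e-13*1236/4.0
D = 0.04018 Gy


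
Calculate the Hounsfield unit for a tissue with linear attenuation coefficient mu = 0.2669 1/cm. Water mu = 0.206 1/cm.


HU = ((mu_tissue - mu_water) / mu_water) * 1000
HU = ((0.2669 - 0.206) / 0.206) * 1000
HU = 295.6


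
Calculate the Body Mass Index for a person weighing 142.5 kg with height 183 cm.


BMI = weight / height^2
height = 183 cm = 1.83 m
BMI = 142.5 / 1.83^2
BMI = 42.55 kg/m^2


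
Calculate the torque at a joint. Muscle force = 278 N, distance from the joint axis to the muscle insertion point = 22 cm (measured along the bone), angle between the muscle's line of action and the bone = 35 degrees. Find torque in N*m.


Torque = F * d * sin(theta)   (moment arm = d*sin(theta))
d = 22 cm = 0.22 m
Torque = 278 * 0.22 * sin(35)
Torque = 35.08 N*m


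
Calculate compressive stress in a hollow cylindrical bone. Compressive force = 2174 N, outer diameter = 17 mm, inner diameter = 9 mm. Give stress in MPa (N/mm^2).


A = pi*(r_o^2 - r_i^2)
r_o = 8.5 mm, r_i = 4.5 mm
A = 163.363 mm^2
sigma = F/A = 2174 / 163.363
sigma = 13.31 MPa


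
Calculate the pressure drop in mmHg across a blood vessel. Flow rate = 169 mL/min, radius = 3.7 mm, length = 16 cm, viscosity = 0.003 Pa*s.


dP = 8*mu*L*Q / (pi*r^4)
Q = 169 mL/min = 2.81667e-06 m^3/s
dP = 18.3701 Pa = 18.3701 / 133.322 mmHg = 0.1378 mmHg


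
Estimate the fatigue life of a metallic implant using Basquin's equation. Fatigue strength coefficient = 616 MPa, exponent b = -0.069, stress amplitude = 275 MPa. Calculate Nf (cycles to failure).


sigma_a = sigma_f' * (2Nf)^b
2Nf = (sigma_a/sigma_f')^(1/b)
2Nf = (275/616)^(1/-0.069)
2Nf = 119140.18
Nf = 5.957e+04


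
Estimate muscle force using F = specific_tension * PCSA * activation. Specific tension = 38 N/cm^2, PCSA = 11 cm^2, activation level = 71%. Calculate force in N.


F = sigma * PCSA * activation
F = 38 * 11 * 0.71
F = 296.8 N


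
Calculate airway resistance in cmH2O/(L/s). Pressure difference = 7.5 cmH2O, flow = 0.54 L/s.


R = dP / flow
R = 7.5 / 0.54
R = 13.89 cmH2O/(L/s)


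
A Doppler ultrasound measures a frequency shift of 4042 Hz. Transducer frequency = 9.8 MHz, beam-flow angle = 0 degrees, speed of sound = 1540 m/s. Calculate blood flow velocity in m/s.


v = fd * c / (2 * f0 * cos(theta))
v = 4042 * 1540 / (2 * 9.8000e+06 * cos(0))
v = 0.3176 m/s


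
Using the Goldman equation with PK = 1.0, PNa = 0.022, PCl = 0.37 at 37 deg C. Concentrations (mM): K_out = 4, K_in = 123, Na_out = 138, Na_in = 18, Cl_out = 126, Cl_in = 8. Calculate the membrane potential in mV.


Vm = (RT/F)*ln((PK*Ko + PNa*Nao + PCl*Cli)/(PK*Ki + PNa*Nai + PCl*Clo))
Numer = 9.996, Denom = 170.016
Vm = -75.73 mV


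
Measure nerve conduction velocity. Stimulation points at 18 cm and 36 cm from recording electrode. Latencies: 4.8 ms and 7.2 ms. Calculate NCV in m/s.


Distance = (36 - 18) / 100 = 0.18 m
dt = (7.2 - 4.8) / 1000 = 0.0024 s
NCV = dist / dt = 75 m/s


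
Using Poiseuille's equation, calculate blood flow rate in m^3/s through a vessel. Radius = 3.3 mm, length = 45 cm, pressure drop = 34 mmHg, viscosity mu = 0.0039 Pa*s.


Q = pi*r^4*dP / (8*mu*L)
r = 0.0033 m, L = 0.45 m
dP = 34 mmHg = 4532.948 Pa
Q = 1.2029e-04 m^3/s


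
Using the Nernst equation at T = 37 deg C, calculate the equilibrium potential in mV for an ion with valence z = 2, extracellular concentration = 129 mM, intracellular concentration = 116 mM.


E = (RT/(zF)) * ln(C_out/C_in)
T = 37 + 273.15 = 310.15 K
E = (8.314 * 310.15 / (2 * 96485)) * ln(129/116)
E = 1.419 mV


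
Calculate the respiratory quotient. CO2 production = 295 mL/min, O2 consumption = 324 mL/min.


RQ = VCO2 / VO2
RQ = 295 / 324
RQ = 0.9105


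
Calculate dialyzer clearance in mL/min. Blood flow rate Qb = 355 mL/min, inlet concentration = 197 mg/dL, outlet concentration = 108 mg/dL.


K = Qb * (Cb_in - Cb_out) / Cb_in
K = 355 * (197 - 108) / 197
K = 160.4 mL/min


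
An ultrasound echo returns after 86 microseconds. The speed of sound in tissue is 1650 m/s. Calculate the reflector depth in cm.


depth = c * t / 2
t = 86 us = 8.6000e-05 s
depth = 1650 * 8.6000e-05 / 2
depth = 0.07095 m = 7.095 cm


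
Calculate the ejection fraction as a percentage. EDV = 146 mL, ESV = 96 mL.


SV = EDV - ESV = 146 - 96 = 50 mL
EF = SV/EDV * 100 = 50/146 * 100
EF = 34.25%


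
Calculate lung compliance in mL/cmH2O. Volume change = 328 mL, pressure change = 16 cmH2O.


C = dV / dP
C = 328 / 16
C = 20.5 mL/cmH2O


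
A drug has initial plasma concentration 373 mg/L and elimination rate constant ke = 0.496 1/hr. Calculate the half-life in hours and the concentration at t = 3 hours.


t_half = ln(2) / ke = 0.693147 / 0.496 = 1.397 hr
C(t) = C0 * exp(-ke*t) = 373 * exp(-0.496*3)
C(3) = 84.23 mg/L


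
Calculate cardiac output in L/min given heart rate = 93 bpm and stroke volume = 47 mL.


CO = HR * SV
CO = 93 * 47 / 1000
CO = 4.371 L/min


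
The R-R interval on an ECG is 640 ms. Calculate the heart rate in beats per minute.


HR = 60 / RR_interval(s)
RR = 640 ms = 0.64 s
HR = 60 / 0.64 = 93.75 bpm


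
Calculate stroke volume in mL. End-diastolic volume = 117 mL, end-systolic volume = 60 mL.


SV = EDV - ESV
SV = 117 - 60
SV = 57 mL


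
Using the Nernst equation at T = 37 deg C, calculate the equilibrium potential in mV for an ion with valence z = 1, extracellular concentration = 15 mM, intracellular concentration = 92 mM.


E = (RT/(zF)) * ln(C_out/C_in)
T = 37 + 273.15 = 310.15 K
E = (8.314 * 310.15 / (1 * 96485)) * ln(15/92)
E = -48.47 mV


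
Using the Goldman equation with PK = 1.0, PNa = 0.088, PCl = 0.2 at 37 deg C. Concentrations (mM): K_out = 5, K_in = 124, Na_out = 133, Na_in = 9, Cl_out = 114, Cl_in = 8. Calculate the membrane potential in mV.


Vm = (RT/F)*ln((PK*Ko + PNa*Nao + PCl*Cli)/(PK*Ki + PNa*Nai + PCl*Clo))
Numer = 18.304, Denom = 147.592
Vm = -55.78 mV


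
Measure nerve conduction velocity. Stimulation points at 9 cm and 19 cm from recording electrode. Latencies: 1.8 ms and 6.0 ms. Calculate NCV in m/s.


Distance = (19 - 9) / 100 = 0.1 m
dt = (6.0 - 1.8) / 1000 = 0.0042 s
NCV = dist / dt = 23.81 m/s


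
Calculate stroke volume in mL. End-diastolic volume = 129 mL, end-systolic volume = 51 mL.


SV = EDV - ESV
SV = 129 - 51
SV = 78 mL


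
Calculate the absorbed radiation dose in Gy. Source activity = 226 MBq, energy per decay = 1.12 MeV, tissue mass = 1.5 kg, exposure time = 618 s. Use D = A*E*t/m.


A = 226 MBq = 2.2600e+08 Bq
E = 1.12 MeV = 1.79424e-13 J
D = A*E*t/m = 2.2600e+08*1.79424e-13*618/1.5
D = 0.01671 Gy


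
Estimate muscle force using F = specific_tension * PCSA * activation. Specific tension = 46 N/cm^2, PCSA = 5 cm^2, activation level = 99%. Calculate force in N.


F = sigma * PCSA * activation
F = 46 * 5 * 0.99
F = 227.7 N


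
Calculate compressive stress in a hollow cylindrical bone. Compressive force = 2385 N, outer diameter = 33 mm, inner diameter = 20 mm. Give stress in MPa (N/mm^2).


A = pi*(r_o^2 - r_i^2)
r_o = 16.5 mm, r_i = 10 mm
A = 541.139 mm^2
sigma = F/A = 2385 / 541.139
sigma = 4.407 MPa


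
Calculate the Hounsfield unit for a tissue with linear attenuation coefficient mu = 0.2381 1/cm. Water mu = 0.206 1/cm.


HU = ((mu_tissue - mu_water) / mu_water) * 1000
HU = ((0.2381 - 0.206) / 0.206) * 1000
HU = 155.8


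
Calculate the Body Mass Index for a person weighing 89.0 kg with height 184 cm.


BMI = weight / height^2
height = 184 cm = 1.84 m
BMI = 89.0 / 1.84^2
BMI = 26.29 kg/m^2


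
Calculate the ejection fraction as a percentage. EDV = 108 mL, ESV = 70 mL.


SV = EDV - ESV = 108 - 70 = 38 mL
EF = SV/EDV * 100 = 38/108 * 100
EF = 35.19%


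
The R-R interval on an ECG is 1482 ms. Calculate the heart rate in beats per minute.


HR = 60 / RR_interval(s)
RR = 1482 ms = 1.482 s
HR = 60 / 1.482 = 40.49 bpm


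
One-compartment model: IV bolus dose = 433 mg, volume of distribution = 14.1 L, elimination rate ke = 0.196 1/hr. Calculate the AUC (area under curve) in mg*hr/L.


C0 = Dose/Vd = 433/14.1 = 30.7092 mg/L
AUC = C0/ke = 30.7092/0.196
AUC = 156.7 mg*hr/L


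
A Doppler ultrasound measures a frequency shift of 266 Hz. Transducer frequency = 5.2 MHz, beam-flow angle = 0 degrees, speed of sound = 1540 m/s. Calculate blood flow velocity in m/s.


v = fd * c / (2 * f0 * cos(theta))
v = 266 * 1540 / (2 * 5.2000e+06 * cos(0))
v = 0.03939 m/s


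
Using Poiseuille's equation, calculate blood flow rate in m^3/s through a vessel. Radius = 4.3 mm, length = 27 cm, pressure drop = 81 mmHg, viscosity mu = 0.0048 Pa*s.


Q = pi*r^4*dP / (8*mu*L)
r = 0.0043 m, L = 0.27 m
dP = 81 mmHg = 10799.082 Pa
Q = 0.001119 m^3/s
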